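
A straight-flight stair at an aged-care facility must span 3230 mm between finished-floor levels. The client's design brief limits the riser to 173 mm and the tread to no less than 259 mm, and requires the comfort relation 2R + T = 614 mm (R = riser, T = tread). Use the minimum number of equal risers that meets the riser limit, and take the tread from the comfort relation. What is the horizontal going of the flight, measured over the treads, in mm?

4932 mm

3230 / 173 = 18.67, so 19 risers are needed.
Each riser is 3230/19 = 170 mm (≤ 173 mm).
T = 614 − 2·170 = 274 mm, which satisfies the 259 mm minimum.
Going = (19 − 1) × 274 = 4932 mm.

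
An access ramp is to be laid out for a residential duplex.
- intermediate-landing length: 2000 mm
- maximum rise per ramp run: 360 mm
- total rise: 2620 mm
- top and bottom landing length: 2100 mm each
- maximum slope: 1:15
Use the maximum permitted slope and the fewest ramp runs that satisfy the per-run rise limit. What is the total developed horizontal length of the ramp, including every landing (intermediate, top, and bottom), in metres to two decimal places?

57.50 m

At most 360 each: 2620/360 = 7.28, giving 8 ramp runs. That means 7 intermediate landings.
Horizontal run for 2620 mm of rise at 1:15 is 2620 × 15 = 39300 mm.
7 intermediate landings contribute 7 × 2000 = 14000 mm.
Top and bottom landings: 2 × 2100 = 4200 mm.
Total = 39300 + 14000 + 4200 = 57500 mm.
= 57.50 m.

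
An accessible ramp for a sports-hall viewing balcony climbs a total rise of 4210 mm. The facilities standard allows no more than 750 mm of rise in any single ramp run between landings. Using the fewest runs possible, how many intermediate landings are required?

5 intermediate landings

⌈4210/750⌉ = 6 ramp runs.
6 runs are separated by 5 intermediate landings.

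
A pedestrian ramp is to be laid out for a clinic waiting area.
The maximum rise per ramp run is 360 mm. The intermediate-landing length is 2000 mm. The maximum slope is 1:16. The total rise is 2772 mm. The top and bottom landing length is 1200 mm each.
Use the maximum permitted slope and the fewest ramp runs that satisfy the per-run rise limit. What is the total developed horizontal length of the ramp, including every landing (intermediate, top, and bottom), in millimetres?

2772 / 360 = 7.70, so 8 ramp runs are needed. That means 7 intermediate landings.
Ramp run (horizontal) at 1:16: 2772 × 16 = 44352 mm.
7 intermediate landings contribute 7 × 2000 = 14000 mm.
Top and bottom landings: 2 × 1200 = 2400 mm.
Total = 44352 + 14000 + 2400 = 60752 mm.

60752 mm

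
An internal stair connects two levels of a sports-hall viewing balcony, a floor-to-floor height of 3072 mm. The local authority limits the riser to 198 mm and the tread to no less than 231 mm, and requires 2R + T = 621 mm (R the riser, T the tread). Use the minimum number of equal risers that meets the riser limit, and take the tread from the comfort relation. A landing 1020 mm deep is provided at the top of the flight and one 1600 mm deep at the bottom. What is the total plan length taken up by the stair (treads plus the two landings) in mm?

6175 mm

3072 / 198 = 15.52, so 16 risers are needed.
R = 3072 ÷ 16 = 192 mm.
Tread T = 621 − 2 × 192 = 237 mm (≥ 231 mm).
Going = (16 − 1) × 237 = 3555 mm.
Enclosure = 3555 + 1020 + 1600 = 6175 mm.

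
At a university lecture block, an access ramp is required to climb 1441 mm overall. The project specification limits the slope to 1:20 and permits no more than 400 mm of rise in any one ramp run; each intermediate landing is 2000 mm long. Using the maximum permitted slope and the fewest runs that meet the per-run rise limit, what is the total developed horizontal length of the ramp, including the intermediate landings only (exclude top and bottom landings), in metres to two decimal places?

⌈1441/400⌉ = 4 ramp runs. That means 3 intermediate landings.
Horizontal run for 1441 mm of rise at 1:20 is 1441 × 20 = 28820 mm.
Intermediate landings: 3 × 2000 = 6000 mm.
Developed length = 28820 + 6000 = 34820 mm.
= 34.82 m.

34.82 m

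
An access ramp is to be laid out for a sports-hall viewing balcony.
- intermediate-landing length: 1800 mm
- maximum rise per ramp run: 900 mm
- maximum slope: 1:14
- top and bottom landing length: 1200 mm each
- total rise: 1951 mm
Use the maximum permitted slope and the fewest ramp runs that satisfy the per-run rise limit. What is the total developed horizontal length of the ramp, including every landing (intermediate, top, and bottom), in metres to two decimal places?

1951 / 900 = 2.17, so 3 ramp runs are needed. That means 2 intermediate landings.
Ramp run (horizontal) at 1:14: 1951 × 14 = 27314 mm.
Intermediate landings: 2 × 1800 = 3600 mm.
Top and bottom landings: 2 × 1200 = 2400 mm.
Total = 27314 + 3600 + 2400 = 33314 mm.
= 33.31 m.

33.31 m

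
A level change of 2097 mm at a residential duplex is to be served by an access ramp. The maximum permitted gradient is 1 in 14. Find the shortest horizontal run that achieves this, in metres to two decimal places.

29.36 m

Run = rise × 14 = 2097 × 14 = 29358 mm.
29358 mm = 29.36 m.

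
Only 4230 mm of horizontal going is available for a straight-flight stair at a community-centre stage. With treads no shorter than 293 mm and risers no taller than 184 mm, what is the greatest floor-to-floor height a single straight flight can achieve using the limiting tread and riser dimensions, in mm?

2760 mm

Treads that fit: ⌊4230 / 293⌋ = 14.
Risers = treads + 1 = 15.
Maximum height = 15 × 184 = 2760 mm.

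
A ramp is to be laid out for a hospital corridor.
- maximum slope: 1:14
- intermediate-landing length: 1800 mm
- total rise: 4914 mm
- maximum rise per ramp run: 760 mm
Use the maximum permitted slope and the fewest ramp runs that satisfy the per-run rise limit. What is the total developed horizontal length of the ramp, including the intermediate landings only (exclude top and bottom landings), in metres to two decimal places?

79.60 m

At most 760 each: 4914/760 = 6.47, giving 7 ramp runs. That means 6 intermediate landings.
Ramp run (horizontal) at 1:14: 4914 × 14 = 68796 mm.
6 intermediate landings contribute 6 × 1800 = 10800 mm.
Total developed length = 68796 + 10800 = 79596 mm.
= 79.60 m.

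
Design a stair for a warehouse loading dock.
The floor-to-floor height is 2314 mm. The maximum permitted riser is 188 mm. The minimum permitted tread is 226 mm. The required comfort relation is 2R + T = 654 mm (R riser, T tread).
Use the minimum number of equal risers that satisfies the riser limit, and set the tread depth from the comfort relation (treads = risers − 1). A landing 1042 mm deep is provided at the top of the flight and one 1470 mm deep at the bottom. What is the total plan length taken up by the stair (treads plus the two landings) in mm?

6088 mm

2314 / 188 = 12.309 → round up to 13 risers.
R = 2314 ÷ 13 = 178 mm.
T = 654 − 2·178 = 298 mm, which satisfies the 226 mm minimum.
Going = (13 − 1) × 298 = 3576 mm.
Enclosure = 3576 + 1042 + 1470 = 6088 mm.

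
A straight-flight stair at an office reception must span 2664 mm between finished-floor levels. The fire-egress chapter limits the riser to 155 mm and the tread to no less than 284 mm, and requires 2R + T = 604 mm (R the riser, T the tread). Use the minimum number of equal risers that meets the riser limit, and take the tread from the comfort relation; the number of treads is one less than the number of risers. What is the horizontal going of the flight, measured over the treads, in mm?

2664 / 155 = 17.187 → round up to 18 risers.
R = 2664 ÷ 18 = 148 mm.
From 2R + T = 604: T = 604 − 296 = 308 mm.
Treads = 18 − 1 = 17; going = 17 × 308 = 5236 mm.

5236 mm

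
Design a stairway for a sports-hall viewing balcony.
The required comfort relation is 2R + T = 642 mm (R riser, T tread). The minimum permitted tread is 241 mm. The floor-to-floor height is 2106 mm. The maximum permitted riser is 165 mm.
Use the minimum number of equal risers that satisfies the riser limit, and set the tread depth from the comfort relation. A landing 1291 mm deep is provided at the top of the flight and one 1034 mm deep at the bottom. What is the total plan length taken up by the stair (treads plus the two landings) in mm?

2106 / 165 = 12.76, so 13 risers are needed.
R = 2106 ÷ 13 = 162 mm.
From 2R + T = 642: T = 642 − 324 = 318 mm.
Going = (13 − 1) × 318 = 3816 mm.
Enclosure = 3816 + 1291 + 1034 = 6141 mm.

6141 mm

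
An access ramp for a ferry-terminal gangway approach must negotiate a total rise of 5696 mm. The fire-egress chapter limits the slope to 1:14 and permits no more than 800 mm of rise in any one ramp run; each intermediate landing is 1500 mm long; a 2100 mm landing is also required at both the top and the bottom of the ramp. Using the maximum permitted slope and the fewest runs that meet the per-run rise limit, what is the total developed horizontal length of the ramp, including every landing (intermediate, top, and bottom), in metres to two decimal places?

At most 800 each: 5696/800 = 7.12, giving 8 ramp runs. That means 7 intermediate landings.
Ramp run (horizontal) at 1:14: 5696 × 14 = 79744 mm.
Intermediate landings: 7 × 1500 = 10500 mm.
Top and bottom landings: 2 × 2100 = 4200 mm.
Total = 79744 + 10500 + 4200 = 94444 mm.
= 94.44 m.

94.44 m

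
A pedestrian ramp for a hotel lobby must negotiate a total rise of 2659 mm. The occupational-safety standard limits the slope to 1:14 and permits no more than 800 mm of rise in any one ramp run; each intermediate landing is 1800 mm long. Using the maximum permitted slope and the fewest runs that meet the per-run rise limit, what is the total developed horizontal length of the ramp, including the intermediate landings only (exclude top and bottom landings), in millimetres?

42626 mm

2659 / 800 = 3.324 → round up to 4 ramp runs. That means 3 intermediate landings.
Ramp run (horizontal) at 1:14: 2659 × 14 = 37226 mm.
3 intermediate landings contribute 3 × 1800 = 5400 mm.
Total developed length = 37226 + 5400 = 42626 mm.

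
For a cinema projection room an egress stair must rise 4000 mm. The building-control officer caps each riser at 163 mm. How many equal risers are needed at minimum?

25 risers

At most 163 each: 4000/163 = 24.54, giving 25 risers.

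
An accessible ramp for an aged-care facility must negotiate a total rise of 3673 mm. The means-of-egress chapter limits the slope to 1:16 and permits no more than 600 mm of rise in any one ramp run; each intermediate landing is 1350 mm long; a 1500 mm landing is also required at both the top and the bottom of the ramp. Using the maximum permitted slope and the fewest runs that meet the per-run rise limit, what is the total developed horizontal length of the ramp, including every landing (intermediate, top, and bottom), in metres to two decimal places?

69.87 m

⌈3673/600⌉ = 7 ramp runs. That means 6 intermediate landings.
Ramp run (horizontal) at 1:16: 3673 × 16 = 58768 mm.
Intermediate landings: 6 × 1350 = 8100 mm.
Top and bottom landings: 2 × 1500 = 3000 mm.
Total = 58768 + 8100 + 3000 = 69868 mm.
= 69.87 m.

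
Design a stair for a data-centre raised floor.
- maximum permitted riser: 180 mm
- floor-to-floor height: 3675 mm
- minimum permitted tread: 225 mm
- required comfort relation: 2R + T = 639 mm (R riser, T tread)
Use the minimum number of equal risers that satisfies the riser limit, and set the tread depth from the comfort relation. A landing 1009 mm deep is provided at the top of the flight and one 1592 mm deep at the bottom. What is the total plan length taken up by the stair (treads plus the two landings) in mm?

8381 mm

At most 180 each: 3675/180 = 20.42, giving 21 risers.
Each riser is 3675/21 = 175 mm (≤ 180 mm).
From 2R + T = 639: T = 639 − 350 = 289 mm.
Treads = 21 − 1 = 20; going = 20 × 289 = 5780 mm.
Add landings: 5780 + 1009 + 1592 = 8381 mm.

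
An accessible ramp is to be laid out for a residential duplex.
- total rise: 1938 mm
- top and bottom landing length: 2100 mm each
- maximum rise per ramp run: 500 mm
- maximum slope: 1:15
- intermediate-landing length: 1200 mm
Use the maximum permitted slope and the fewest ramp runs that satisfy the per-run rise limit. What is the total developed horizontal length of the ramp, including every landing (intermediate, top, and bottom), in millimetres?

36870 mm

1938 / 500 = 3.876 → round up to 4 ramp runs. That means 3 intermediate landings.
Horizontal run for 1938 mm of rise at 1:15 is 1938 × 15 = 29070 mm.
3 intermediate landings contribute 3 × 1200 = 3600 mm.
Top and bottom landings: 2 × 2100 = 4200 mm.
Total = 29070 + 3600 + 4200 = 36870 mm.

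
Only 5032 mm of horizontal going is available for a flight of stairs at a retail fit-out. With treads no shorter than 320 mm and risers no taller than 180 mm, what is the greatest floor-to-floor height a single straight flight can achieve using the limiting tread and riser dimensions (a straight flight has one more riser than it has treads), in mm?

2880 mm

5032 / 320 = 15.72, so 15 treads fit.
Risers = treads + 1 = 16.
Maximum height = 16 × 180 = 2880 mm.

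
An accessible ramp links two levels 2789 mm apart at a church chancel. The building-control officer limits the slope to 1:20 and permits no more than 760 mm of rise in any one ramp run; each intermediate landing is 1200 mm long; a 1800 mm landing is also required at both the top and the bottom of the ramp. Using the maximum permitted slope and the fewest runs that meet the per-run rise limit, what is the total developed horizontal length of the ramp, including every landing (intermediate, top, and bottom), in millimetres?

62980 mm

⌈2789/760⌉ = 4 ramp runs. That means 3 intermediate landings.
Horizontal run for 2789 mm of rise at 1:20 is 2789 × 20 = 55780 mm.
3 intermediate landings contribute 3 × 1200 = 3600 mm.
Top and bottom landings: 2 × 1800 = 3600 mm.
Total = 55780 + 3600 + 3600 = 62980 mm.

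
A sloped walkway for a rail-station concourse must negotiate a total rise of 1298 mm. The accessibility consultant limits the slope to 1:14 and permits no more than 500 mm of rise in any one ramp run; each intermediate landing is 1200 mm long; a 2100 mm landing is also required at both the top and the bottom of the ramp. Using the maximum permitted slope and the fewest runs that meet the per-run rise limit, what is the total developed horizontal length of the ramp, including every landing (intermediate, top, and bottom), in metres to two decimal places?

At most 500 each: 1298/500 = 2.60, giving 3 ramp runs. That means 2 intermediate landings.
Horizontal run for 1298 mm of rise at 1:14 is 1298 × 14 = 18172 mm.
Intermediate landings: 2 × 1200 = 2400 mm.
Top and bottom landings: 2 × 2100 = 4200 mm.
Total = 18172 + 2400 + 4200 = 24772 mm.
= 24.77 m.

24.77 m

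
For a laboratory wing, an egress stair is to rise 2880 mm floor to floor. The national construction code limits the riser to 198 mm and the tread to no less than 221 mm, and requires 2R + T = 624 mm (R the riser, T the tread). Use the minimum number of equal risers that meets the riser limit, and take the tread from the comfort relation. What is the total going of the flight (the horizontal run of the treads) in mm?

⌈2880/198⌉ = 15 risers.
R = 2880 ÷ 15 = 192 mm.
From 2R + T = 624: T = 624 − 384 = 240 mm.
15 risers give 14 treads; going = 14 × 240 = 3360 mm.

3360 mm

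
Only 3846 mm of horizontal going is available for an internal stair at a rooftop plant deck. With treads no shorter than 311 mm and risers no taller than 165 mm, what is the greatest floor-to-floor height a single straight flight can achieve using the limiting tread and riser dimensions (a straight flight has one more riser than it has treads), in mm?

Treads that fit: ⌊3846 / 311⌋ = 12.
Risers = treads + 1 = 13.
Maximum height = 13 × 165 = 2145 mm.

2145 mm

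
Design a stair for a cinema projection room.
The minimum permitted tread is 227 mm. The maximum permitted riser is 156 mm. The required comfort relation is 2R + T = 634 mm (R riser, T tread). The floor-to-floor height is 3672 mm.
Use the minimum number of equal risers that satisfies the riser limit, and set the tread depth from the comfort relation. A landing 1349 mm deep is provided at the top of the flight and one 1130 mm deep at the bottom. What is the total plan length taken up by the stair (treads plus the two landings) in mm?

10023 mm

At most 156 each: 3672/156 = 23.54, giving 24 risers.
R = 3672 ÷ 24 = 153 mm.
From 2R + T = 634: T = 634 − 306 = 328 mm.
24 risers give 23 treads; going = 23 × 328 = 7544 mm.
Add landings: 7544 + 1349 + 1130 = 10023 mm.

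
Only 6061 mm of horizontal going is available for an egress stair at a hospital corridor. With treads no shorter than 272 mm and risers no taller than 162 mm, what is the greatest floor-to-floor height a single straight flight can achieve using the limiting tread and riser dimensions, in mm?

Treads that fit: ⌊6061 / 272⌋ = 22.
Risers = treads + 1 = 23.
Maximum height = 23 × 162 = 3726 mm.

3726 mm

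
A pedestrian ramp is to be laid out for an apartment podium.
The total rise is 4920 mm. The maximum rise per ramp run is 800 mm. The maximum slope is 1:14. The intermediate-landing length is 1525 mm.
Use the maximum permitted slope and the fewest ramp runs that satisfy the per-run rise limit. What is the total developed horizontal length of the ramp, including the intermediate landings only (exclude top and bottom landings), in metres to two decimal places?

78.03 m

4920 / 800 = 6.150 → round up to 7 ramp runs. That means 6 intermediate landings.
Ramp run (horizontal) at 1:14: 4920 × 14 = 68880 mm.
6 intermediate landings contribute 6 × 1525 = 9150 mm.
Developed length = 68880 + 9150 = 78030 mm.
= 78.03 m.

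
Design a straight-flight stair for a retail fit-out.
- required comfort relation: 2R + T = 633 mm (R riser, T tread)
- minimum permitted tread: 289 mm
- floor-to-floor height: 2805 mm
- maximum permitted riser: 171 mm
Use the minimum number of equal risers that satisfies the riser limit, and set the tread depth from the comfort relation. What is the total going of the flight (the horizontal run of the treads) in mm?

4848 mm

⌈2805/171⌉ = 17 risers.
Each riser is 2805/17 = 165 mm (≤ 171 mm).
From 2R + T = 633: T = 633 − 330 = 303 mm.
17 risers give 16 treads; going = 16 × 303 = 4848 mm.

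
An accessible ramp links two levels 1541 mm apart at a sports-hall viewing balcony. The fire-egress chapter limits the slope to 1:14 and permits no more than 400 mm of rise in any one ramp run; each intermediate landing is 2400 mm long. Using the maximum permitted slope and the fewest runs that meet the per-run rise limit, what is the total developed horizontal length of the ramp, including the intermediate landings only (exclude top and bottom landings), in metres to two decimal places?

1541 / 400 = 3.853 → round up to 4 ramp runs. That means 3 intermediate landings.
Horizontal run for 1541 mm of rise at 1:14 is 1541 × 14 = 21574 mm.
Intermediate landings: 3 × 2400 = 7200 mm.
Total developed length = 21574 + 7200 = 28774 mm.
= 28.77 m.

28.77 m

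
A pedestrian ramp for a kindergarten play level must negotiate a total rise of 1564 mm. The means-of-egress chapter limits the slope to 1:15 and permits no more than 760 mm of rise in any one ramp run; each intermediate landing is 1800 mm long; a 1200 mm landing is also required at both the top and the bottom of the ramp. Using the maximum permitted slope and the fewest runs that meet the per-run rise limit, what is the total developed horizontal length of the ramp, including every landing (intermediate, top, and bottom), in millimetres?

⌈1564/760⌉ = 3 ramp runs. That means 2 intermediate landings.
Horizontal run for 1564 mm of rise at 1:15 is 1564 × 15 = 23460 mm.
Intermediate landings: 2 × 1800 = 3600 mm.
Top and bottom landings: 2 × 1200 = 2400 mm.
Total = 23460 + 3600 + 2400 = 29460 mm.

29460 mm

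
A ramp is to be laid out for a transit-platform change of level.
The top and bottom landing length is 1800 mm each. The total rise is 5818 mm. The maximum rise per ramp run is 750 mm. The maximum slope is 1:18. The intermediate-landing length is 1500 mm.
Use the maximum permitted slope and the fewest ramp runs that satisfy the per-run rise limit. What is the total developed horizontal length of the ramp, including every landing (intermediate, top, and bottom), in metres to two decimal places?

⌈5818/750⌉ = 8 ramp runs. That means 7 intermediate landings.
Ramp run (horizontal) at 1:18: 5818 × 18 = 104724 mm.
7 intermediate landings contribute 7 × 1500 = 10500 mm.
Top and bottom landings: 2 × 1800 = 3600 mm.
Total = 104724 + 10500 + 3600 = 118824 mm.
= 118.82 m.

118.82 m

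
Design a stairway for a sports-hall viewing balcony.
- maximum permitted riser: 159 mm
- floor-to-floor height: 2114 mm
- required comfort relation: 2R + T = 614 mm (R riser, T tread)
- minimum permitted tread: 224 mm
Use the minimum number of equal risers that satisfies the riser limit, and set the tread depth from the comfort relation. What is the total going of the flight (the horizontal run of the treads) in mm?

4056 mm

⌈2114/159⌉ = 14 risers.
R = 2114 ÷ 14 = 151 mm.
Tread T = 614 − 2 × 151 = 312 mm (≥ 224 mm).
14 risers give 13 treads; going = 13 × 312 = 4056 mm.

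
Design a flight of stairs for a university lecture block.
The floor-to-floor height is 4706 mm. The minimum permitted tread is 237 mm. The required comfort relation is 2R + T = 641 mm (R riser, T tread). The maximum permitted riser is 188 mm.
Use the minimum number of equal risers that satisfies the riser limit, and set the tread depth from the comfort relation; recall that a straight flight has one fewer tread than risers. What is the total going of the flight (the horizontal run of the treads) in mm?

⌈4706/188⌉ = 26 risers.
R = 4706 ÷ 26 = 181 mm.
Tread T = 641 − 2 × 181 = 279 mm (≥ 237 mm).
26 risers give 25 treads; going = 25 × 279 = 6975 mm.

6975 mm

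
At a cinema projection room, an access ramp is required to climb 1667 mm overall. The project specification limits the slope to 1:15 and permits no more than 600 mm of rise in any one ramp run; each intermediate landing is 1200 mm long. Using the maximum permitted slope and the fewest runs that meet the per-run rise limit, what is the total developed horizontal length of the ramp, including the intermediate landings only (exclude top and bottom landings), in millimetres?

1667 / 600 = 2.78, so 3 ramp runs are needed. That means 2 intermediate landings.
Ramp run (horizontal) at 1:15: 1667 × 15 = 25005 mm.
2 intermediate landings contribute 2 × 1200 = 2400 mm.
Total developed length = 25005 + 2400 = 27405 mm.

27405 mm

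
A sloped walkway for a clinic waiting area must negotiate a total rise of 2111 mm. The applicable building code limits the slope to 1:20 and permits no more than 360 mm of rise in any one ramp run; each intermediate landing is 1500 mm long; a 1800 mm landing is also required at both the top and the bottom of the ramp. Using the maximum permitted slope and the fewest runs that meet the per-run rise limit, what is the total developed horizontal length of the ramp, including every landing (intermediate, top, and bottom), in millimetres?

2111 / 360 = 5.864 → round up to 6 ramp runs. That means 5 intermediate landings.
Ramp run (horizontal) at 1:20: 2111 × 20 = 42220 mm.
5 intermediate landings contribute 5 × 1500 = 7500 mm.
Top and bottom landings: 2 × 1800 = 3600 mm.
Total = 42220 + 7500 + 3600 = 53320 mm.

53320 mm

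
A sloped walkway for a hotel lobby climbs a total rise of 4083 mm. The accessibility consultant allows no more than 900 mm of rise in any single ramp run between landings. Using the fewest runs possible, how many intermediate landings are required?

4083 / 900 = 4.54, so 5 ramp runs are needed.
5 runs are separated by 4 intermediate landings.

4 intermediate landings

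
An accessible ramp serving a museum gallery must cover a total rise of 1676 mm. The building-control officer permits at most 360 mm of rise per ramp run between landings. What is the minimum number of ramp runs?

At most 360 each: 1676/360 = 4.66, giving 5 ramp runs.

5 runs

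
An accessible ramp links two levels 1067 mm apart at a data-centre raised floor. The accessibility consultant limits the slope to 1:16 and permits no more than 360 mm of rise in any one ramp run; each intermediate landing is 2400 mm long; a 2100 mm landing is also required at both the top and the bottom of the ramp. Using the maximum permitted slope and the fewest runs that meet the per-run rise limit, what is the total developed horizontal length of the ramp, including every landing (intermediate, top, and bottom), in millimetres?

26072 mm

1067 / 360 = 2.964 → round up to 3 ramp runs. That means 2 intermediate landings.
Horizontal run for 1067 mm of rise at 1:16 is 1067 × 16 = 17072 mm.
Intermediate landings: 2 × 2400 = 4800 mm.
Top and bottom landings: 2 × 2100 = 4200 mm.
Total = 17072 + 4800 + 4200 = 26072 mm.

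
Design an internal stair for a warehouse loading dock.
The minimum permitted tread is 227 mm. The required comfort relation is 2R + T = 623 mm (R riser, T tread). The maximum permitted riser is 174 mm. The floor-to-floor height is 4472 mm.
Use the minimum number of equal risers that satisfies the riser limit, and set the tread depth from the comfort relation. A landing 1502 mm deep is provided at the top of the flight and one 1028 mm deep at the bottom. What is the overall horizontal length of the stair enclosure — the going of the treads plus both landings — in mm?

4472 / 174 = 25.70, so 26 risers are needed.
Each riser is 4472/26 = 172 mm (≤ 174 mm).
From 2R + T = 623: T = 623 − 344 = 279 mm.
26 risers give 25 treads; going = 25 × 279 = 6975 mm.
Add landings: 6975 + 1502 + 1028 = 9505 mm.

9505 mm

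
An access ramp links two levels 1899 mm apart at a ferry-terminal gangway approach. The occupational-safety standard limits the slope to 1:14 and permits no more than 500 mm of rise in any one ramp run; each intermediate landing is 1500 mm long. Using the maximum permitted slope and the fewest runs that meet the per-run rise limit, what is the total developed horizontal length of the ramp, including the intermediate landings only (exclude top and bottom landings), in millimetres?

31086 mm

1899 / 500 = 3.798 → round up to 4 ramp runs. That means 3 intermediate landings.
Horizontal run for 1899 mm of rise at 1:14 is 1899 × 14 = 26586 mm.
Intermediate landings: 3 × 1500 = 4500 mm.
Total developed length = 26586 + 4500 = 31086 mm.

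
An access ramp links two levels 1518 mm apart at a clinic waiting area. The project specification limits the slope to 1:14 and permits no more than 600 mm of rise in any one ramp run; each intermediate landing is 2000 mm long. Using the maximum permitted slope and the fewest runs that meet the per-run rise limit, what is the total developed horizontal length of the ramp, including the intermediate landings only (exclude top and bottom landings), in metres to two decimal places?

25.25 m

At most 600 each: 1518/600 = 2.53, giving 3 ramp runs. That means 2 intermediate landings.
Ramp run (horizontal) at 1:14: 1518 × 14 = 21252 mm.
2 intermediate landings contribute 2 × 2000 = 4000 mm.
Developed length = 21252 + 4000 = 25252 mm.
= 25.25 m.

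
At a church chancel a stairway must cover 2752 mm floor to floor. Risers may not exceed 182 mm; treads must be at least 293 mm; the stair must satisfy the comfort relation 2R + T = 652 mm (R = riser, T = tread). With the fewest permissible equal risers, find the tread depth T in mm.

308 mm

2752 / 182 = 15.121 → round up to 16 risers.
R = 2752 ÷ 16 = 172 mm.
Tread T = 652 − 2 × 172 = 308 mm (≥ 293 mm).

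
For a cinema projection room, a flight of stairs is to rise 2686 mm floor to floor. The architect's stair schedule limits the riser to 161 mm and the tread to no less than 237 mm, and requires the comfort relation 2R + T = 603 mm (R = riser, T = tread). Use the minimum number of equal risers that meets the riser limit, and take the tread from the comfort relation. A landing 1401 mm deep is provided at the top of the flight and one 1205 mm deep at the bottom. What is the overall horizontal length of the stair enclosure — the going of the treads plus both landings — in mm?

7198 mm

2686 / 161 = 16.68, so 17 risers are needed.
R = 2686 ÷ 17 = 158 mm.
T = 603 − 2·158 = 287 mm, which satisfies the 237 mm minimum.
Going = (17 − 1) × 287 = 4592 mm.
Add landings: 4592 + 1401 + 1205 = 7198 mm.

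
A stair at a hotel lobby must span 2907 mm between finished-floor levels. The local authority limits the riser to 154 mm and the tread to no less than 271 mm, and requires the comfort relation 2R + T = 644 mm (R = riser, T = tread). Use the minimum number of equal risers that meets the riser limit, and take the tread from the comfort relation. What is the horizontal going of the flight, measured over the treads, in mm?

6084 mm

2907 / 154 = 18.877 → round up to 19 risers.
Each riser is 2907/19 = 153 mm (≤ 154 mm).
Tread T = 644 − 2 × 153 = 338 mm (≥ 271 mm).
Going = (19 − 1) × 338 = 6084 mm.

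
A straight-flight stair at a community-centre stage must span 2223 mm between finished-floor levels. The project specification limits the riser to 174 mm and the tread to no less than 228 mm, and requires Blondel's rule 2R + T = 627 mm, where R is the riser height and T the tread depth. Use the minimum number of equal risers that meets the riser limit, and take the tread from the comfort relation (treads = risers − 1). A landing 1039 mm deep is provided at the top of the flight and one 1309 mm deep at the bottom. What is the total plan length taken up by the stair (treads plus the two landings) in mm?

5768 mm

2223 / 174 = 12.78, so 13 risers are needed.
R = 2223 ÷ 13 = 171 mm.
T = 627 − 2·171 = 285 mm, which satisfies the 228 mm minimum.
Going = (13 − 1) × 285 = 3420 mm.
Add landings: 3420 + 1039 + 1309 = 5768 mm.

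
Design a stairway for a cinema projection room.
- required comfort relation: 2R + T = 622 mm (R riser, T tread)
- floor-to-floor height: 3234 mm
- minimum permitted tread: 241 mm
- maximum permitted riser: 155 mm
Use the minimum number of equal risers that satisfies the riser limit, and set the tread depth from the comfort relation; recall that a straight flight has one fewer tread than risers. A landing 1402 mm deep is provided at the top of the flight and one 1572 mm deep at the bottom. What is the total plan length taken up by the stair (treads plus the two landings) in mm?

9254 mm

3234 / 155 = 20.86, so 21 risers are needed.
Riser R = 3234 / 21 = 154 mm, within the 155 mm limit.
Tread T = 622 − 2 × 154 = 314 mm (≥ 241 mm).
Going = (21 − 1) × 314 = 6280 mm.
Add landings: 6280 + 1402 + 1572 = 9254 mm.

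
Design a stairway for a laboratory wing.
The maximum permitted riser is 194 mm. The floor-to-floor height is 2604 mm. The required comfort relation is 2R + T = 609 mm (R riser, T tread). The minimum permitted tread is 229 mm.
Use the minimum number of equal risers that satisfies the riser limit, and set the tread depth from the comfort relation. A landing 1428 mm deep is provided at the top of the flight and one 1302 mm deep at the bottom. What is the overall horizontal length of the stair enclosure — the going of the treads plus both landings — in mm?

5811 mm

2604 / 194 = 13.42, so 14 risers are needed.
Each riser is 2604/14 = 186 mm (≤ 194 mm).
From 2R + T = 609: T = 609 − 372 = 237 mm.
14 risers give 13 treads; going = 13 × 237 = 3081 mm.
Enclosure = 3081 + 1428 + 1302 = 5811 mm.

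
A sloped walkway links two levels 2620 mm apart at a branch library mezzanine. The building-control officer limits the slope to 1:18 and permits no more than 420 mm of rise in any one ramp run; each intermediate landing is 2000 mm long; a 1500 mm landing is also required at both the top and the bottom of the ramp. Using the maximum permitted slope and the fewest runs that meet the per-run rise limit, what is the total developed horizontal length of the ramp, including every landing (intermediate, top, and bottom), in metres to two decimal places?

2620 / 420 = 6.24, so 7 ramp runs are needed. That means 6 intermediate landings.
Ramp run (horizontal) at 1:18: 2620 × 18 = 47160 mm.
Intermediate landings: 6 × 2000 = 12000 mm.
Top and bottom landings: 2 × 1500 = 3000 mm.
Total = 47160 + 12000 + 3000 = 62160 mm.
= 62.16 m.

62.16 m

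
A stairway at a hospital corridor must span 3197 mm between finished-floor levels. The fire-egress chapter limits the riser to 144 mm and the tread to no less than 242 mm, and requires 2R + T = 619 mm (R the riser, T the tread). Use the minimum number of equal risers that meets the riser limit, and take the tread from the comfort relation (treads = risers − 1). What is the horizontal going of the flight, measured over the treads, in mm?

⌈3197/144⌉ = 23 risers.
Each riser is 3197/23 = 139 mm (≤ 144 mm).
Tread T = 619 − 2 × 139 = 341 mm (≥ 242 mm).
Going = (23 − 1) × 341 = 7502 mm.

7502 mm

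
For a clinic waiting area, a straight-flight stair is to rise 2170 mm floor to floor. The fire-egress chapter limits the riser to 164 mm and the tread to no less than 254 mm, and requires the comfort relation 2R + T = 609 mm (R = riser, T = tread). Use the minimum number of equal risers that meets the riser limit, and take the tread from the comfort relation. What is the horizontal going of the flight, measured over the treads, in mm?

3887 mm

At most 164 each: 2170/164 = 13.23, giving 14 risers.
Riser R = 2170 / 14 = 155 mm, within the 164 mm limit.
From 2R + T = 609: T = 609 − 310 = 299 mm.
Going = (14 − 1) × 299 = 3887 mm.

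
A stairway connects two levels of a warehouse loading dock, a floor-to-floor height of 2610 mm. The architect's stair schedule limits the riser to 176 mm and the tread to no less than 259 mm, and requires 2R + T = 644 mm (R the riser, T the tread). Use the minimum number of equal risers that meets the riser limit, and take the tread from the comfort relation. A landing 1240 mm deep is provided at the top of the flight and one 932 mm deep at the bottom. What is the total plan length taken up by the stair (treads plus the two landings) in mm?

2610 / 176 = 14.83, so 15 risers are needed.
Riser R = 2610 / 15 = 174 mm, within the 176 mm limit.
T = 644 − 2·174 = 296 mm, which satisfies the 259 mm minimum.
Treads = 15 − 1 = 14; going = 14 × 296 = 4144 mm.
Add landings: 4144 + 1240 + 932 = 6316 mm.

6316 mm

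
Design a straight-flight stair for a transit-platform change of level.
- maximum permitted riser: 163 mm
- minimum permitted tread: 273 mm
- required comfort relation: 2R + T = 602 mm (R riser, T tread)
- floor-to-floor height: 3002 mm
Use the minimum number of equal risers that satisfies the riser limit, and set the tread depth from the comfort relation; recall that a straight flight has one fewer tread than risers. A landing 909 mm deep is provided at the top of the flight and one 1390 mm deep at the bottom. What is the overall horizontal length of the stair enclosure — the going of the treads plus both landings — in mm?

7447 mm

3002 / 163 = 18.417 → round up to 19 risers.
R = 3002 ÷ 19 = 158 mm.
T = 602 − 2·158 = 286 mm, which satisfies the 273 mm minimum.
Treads = 19 − 1 = 18; going = 18 × 286 = 5148 mm.
Add landings: 5148 + 909 + 1390 = 7447 mm.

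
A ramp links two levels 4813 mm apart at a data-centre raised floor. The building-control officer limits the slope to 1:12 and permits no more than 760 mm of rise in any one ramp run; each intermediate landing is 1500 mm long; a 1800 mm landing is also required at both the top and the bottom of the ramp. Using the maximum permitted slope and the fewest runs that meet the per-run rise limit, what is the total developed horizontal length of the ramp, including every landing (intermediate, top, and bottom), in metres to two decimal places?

4813 / 760 = 6.33, so 7 ramp runs are needed. That means 6 intermediate landings.
Ramp run (horizontal) at 1:12: 4813 × 12 = 57756 mm.
6 intermediate landings contribute 6 × 1500 = 9000 mm.
Top and bottom landings: 2 × 1800 = 3600 mm.
Total = 57756 + 9000 + 3600 = 70356 mm.
= 70.36 m.

70.36 m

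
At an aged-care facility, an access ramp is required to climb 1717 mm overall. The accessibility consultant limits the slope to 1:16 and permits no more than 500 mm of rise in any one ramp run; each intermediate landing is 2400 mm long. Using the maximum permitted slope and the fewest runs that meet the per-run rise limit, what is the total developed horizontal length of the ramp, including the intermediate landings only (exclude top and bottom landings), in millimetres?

34672 mm

1717 / 500 = 3.43, so 4 ramp runs are needed. That means 3 intermediate landings.
Horizontal run for 1717 mm of rise at 1:16 is 1717 × 16 = 27472 mm.
Intermediate landings: 3 × 2400 = 7200 mm.
Developed length = 27472 + 7200 = 34672 mm.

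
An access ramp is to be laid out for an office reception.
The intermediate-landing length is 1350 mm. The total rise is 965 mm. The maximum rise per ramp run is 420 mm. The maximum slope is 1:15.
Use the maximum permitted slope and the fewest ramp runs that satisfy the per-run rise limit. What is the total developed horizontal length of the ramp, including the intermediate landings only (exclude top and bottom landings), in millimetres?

⌈965/420⌉ = 3 ramp runs. That means 2 intermediate landings.
Horizontal run for 965 mm of rise at 1:15 is 965 × 15 = 14475 mm.
Intermediate landings: 2 × 1350 = 2700 mm.
Total developed length = 14475 + 2700 = 17175 mm.

17175 mm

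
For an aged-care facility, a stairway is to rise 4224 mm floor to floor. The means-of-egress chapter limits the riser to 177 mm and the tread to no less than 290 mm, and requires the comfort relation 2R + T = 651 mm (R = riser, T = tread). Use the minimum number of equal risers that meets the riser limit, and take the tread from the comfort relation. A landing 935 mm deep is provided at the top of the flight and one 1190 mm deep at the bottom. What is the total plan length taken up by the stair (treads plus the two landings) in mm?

9002 mm

At most 177 each: 4224/177 = 23.86, giving 24 risers.
R = 4224 ÷ 24 = 176 mm.
From 2R + T = 651: T = 651 − 352 = 299 mm.
24 risers give 23 treads; going = 23 × 299 = 6877 mm.
Add landings: 6877 + 935 + 1190 = 9002 mm.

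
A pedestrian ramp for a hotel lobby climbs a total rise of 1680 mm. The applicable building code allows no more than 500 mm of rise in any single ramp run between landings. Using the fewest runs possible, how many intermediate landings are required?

1680 / 500 = 3.360 → round up to 4 ramp runs.
4 runs are separated by 3 intermediate landings.

3 intermediate landings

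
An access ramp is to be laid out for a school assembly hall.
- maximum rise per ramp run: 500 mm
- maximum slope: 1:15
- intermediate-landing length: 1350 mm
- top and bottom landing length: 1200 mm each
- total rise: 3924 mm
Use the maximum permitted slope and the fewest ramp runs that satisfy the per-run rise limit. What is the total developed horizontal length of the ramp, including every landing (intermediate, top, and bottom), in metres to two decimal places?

70.71 m

At most 500 each: 3924/500 = 7.85, giving 8 ramp runs. That means 7 intermediate landings.
Ramp run (horizontal) at 1:15: 3924 × 15 = 58860 mm.
Intermediate landings: 7 × 1350 = 9450 mm.
Top and bottom landings: 2 × 1200 = 2400 mm.
Total = 58860 + 9450 + 2400 = 70710 mm.
= 70.71 m.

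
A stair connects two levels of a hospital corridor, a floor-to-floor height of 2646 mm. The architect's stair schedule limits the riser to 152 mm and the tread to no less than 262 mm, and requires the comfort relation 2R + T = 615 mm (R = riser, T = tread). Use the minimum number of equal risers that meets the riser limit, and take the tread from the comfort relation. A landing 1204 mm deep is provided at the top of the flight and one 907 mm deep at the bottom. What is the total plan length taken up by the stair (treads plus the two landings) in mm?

2646 / 152 = 17.408 → round up to 18 risers.
Riser R = 2646 / 18 = 147 mm, within the 152 mm limit.
Tread T = 615 − 2 × 147 = 321 mm (≥ 262 mm).
Treads = 18 − 1 = 17; going = 17 × 321 = 5457 mm.
Add landings: 5457 + 1204 + 907 = 7568 mm.

7568 mm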